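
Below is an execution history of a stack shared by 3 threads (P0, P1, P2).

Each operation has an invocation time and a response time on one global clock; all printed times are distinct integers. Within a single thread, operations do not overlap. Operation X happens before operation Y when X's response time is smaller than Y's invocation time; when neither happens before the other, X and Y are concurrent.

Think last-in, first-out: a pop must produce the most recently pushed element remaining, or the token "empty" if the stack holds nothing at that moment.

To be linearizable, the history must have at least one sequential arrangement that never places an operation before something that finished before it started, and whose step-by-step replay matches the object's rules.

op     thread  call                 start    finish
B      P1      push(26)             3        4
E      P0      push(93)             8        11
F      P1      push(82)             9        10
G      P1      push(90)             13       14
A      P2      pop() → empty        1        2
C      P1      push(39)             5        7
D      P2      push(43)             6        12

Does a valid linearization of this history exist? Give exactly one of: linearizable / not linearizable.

linearizable

one valid linearization: A, B, C, D, E, F, G
after step 1 (A pop() → empty): stack <>
after step 2 (B push(26)): stack <26>
after step 3 (C push(39)): stack <26,39>
after step 4 (D push(43)): stack <26,39,43>
after step 5 (E push(93)): stack <26,39,43,93>
after step 6 (F push(82)): stack <26,39,43,93,82>
after step 7 (G push(90)): stack <26,39,43,93,82,90>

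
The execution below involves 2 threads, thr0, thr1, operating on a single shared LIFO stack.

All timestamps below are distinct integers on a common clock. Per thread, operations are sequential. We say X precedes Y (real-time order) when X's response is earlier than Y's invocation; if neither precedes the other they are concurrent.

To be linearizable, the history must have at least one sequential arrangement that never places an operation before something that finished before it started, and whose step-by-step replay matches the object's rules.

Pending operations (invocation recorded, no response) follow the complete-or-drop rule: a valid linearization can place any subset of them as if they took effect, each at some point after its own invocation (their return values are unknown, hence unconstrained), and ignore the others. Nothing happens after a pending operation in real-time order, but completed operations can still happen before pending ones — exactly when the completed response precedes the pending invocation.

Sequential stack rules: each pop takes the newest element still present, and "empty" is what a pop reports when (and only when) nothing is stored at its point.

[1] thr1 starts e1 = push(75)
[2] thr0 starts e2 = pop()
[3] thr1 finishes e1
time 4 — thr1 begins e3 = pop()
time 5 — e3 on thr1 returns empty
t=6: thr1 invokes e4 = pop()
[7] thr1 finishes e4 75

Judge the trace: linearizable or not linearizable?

events 1..6 are fine; event 7 — the response of e4 at time 7 — makes the prefix non-linearizable
exhaustive check: the 3 completed LIFO stack ops admit one real-time order; illegal
completion choices over the 1 pending operation (e2) were checked; none helps
for example e1, e3, e4 (pending dropped) fails at step 2: e3 pop() → empty is not legal there

not linearizable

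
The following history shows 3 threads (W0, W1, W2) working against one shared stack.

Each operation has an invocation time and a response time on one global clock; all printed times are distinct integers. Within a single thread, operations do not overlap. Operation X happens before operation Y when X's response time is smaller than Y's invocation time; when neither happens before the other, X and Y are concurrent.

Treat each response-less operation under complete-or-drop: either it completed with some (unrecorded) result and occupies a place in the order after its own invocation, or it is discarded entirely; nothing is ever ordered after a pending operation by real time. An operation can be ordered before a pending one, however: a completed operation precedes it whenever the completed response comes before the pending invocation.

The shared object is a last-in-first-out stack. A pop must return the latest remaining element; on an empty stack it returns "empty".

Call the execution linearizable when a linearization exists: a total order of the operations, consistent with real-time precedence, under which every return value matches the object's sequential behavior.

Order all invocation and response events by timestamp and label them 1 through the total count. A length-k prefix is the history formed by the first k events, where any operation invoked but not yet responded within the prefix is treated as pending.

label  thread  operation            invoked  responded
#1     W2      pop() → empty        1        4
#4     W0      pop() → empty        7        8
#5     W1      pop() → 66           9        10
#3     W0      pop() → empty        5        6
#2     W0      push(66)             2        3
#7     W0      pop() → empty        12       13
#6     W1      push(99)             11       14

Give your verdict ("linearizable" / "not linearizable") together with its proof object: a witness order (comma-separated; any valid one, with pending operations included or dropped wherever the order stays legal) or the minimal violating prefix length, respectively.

cut after 5 events: linearizable; cut after 6 events (#3 responds, time 6): not linearizable
checked exhaustively: 2 real-time-consistent orders of 3 completed operations, zero legal stack replays
take #1, #2, #3: step 3 already fails, because #3 pop() → empty cannot occur there
take #2, #1, #3: step 2 already fails, because #1 pop() → empty cannot occur there

not linearizable — minimal violating prefix: 6 events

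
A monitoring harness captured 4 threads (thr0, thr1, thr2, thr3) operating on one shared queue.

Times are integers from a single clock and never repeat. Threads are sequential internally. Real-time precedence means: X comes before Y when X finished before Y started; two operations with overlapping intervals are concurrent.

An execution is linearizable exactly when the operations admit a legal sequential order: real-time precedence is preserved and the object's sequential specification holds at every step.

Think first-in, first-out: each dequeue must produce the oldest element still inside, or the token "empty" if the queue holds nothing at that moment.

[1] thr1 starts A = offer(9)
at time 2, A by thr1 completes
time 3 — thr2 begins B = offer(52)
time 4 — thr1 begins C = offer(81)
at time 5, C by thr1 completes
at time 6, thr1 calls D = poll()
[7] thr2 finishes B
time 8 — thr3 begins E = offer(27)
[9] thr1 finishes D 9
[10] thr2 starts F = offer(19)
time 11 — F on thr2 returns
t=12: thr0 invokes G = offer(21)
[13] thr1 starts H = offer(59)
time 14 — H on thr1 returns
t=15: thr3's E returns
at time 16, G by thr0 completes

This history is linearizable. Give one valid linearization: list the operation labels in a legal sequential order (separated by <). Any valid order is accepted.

A < B < C < D < E < F < G < H

1. A offer(9), leaving queue <9>
2. B offer(52), leaving queue <9,52>
3. C offer(81), leaving queue <9,52,81>
4. D poll() → 9, leaving queue <52,81>
5. E offer(27), leaving queue <52,81,27>
6. F offer(19), leaving queue <52,81,27,19>
7. G offer(21), leaving queue <52,81,27,19,21>
8. H offer(59), leaving queue <52,81,27,19,21,59>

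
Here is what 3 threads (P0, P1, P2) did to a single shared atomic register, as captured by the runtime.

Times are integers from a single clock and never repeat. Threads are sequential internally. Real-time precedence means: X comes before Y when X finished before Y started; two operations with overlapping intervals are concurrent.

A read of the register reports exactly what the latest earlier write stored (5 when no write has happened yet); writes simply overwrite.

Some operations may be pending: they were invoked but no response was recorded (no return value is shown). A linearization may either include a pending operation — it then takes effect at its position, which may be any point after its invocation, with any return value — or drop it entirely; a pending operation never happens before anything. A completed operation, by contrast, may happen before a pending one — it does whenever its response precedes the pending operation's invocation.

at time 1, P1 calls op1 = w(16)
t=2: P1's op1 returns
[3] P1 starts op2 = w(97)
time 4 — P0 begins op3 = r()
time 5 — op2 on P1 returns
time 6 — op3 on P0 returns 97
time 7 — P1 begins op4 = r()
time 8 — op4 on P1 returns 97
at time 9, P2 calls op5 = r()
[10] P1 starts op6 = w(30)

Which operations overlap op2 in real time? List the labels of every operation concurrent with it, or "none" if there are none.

op3

concurrent with op2 ([3,5]): every op whose interval crosses 3..5
op1 [1,2]: before
op3 [4,6]: concurrent
op4 [7,8]: after
op5 [9,…): after
op6 [10,…): after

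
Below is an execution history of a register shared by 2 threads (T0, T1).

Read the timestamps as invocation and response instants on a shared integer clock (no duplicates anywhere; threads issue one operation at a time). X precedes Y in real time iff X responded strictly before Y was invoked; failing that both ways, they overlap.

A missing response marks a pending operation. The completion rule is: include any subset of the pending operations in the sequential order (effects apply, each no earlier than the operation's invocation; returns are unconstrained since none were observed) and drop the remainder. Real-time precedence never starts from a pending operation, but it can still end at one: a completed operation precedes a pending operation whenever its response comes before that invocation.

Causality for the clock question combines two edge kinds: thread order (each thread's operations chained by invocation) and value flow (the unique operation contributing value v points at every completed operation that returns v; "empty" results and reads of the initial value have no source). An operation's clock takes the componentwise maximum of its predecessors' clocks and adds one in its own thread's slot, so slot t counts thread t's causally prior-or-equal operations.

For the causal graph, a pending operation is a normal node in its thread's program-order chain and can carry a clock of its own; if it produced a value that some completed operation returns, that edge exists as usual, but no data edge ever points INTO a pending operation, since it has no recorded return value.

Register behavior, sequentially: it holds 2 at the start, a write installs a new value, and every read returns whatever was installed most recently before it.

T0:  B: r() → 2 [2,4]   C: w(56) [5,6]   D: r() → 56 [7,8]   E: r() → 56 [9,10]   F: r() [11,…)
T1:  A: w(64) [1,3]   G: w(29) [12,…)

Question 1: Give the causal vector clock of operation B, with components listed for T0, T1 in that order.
(1, 0)

A, invoked 1, has no incoming edges; only T1's bump applies → (0, 1)
B, invoked 2, has no incoming edges; only T0's bump applies → (1, 0)
from VC(A)=(0, 1), G (invoked 12) maxes components and bumps T1 → (0, 2)
from VC(B)=(1, 0), C (invoked 5) maxes components and bumps T0 → (2, 0)
from VC(C)=(2, 0), D (invoked 7) maxes components and bumps T0 → (3, 0)
from VC(C)=(2, 0), VC(D)=(3, 0), E (invoked 9) maxes components and bumps T0 → (4, 0)
from VC(E)=(4, 0), F (invoked 11) maxes components and bumps T0 → (5, 0)
target: VC(B) = (1, 0)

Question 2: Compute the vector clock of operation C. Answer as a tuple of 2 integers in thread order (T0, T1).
(2, 0)

A (invocation 1): nothing precedes it; T1's component alone gives (0, 1)
B (invocation 2): nothing precedes it; T0's component alone gives (1, 0)
invoked at 12, G merges VC(A)=(0, 1) and bumps T1's slot → (0, 2)
invoked at 5, C merges VC(B)=(1, 0) and bumps T0's slot → (2, 0)
invoked at 7, D merges VC(C)=(2, 0) and bumps T0's slot → (3, 0)
invoked at 9, E merges VC(C)=(2, 0), VC(D)=(3, 0) and bumps T0's slot → (4, 0)
invoked at 11, F merges VC(E)=(4, 0) and bumps T0's slot → (5, 0)
target: VC(C) = (2, 0)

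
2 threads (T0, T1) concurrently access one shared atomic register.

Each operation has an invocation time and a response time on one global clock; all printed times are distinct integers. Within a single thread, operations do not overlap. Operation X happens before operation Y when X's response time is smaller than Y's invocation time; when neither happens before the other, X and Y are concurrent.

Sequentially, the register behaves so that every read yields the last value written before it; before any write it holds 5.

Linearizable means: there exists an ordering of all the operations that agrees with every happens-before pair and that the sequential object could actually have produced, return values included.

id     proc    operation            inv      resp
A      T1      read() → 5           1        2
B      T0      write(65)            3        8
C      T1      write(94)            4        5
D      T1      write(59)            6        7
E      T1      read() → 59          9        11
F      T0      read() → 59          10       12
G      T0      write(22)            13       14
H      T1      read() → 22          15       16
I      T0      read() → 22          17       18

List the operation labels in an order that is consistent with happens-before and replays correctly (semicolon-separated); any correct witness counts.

step 1: A read() → 5 — value 5
step 2: B write(65) — value 65
step 3: C write(94) — value 94
step 4: D write(59) — value 59
step 5: E read() → 59 — value 59
step 6: F read() → 59 — value 59
step 7: G write(22) — value 22
step 8: H read() → 22 — value 22
step 9: I read() → 22 — value 22

A; B; C; D; E; F; G; H; I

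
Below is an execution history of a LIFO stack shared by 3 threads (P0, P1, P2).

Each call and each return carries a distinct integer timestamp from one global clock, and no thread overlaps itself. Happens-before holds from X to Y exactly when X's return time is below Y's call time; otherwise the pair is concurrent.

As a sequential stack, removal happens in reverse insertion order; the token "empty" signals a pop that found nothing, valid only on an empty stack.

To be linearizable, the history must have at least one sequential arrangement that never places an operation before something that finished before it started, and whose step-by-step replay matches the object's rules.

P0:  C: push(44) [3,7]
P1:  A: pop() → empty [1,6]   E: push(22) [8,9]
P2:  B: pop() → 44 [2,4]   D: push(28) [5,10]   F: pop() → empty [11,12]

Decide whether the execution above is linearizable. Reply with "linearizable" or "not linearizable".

cut after 11 events: linearizable; cut after 12 events (F responds, time 12): not linearizable
6 completed operations, 18 real-time-consistent orders — every LIFO stack replay fails
sample order A, B, C, D, E, F stalls at step 2 — B pop() → 44 has no legal effect
sample order A, B, C, E, D, F stalls at step 2 — B pop() → 44 has no legal effect

not linearizable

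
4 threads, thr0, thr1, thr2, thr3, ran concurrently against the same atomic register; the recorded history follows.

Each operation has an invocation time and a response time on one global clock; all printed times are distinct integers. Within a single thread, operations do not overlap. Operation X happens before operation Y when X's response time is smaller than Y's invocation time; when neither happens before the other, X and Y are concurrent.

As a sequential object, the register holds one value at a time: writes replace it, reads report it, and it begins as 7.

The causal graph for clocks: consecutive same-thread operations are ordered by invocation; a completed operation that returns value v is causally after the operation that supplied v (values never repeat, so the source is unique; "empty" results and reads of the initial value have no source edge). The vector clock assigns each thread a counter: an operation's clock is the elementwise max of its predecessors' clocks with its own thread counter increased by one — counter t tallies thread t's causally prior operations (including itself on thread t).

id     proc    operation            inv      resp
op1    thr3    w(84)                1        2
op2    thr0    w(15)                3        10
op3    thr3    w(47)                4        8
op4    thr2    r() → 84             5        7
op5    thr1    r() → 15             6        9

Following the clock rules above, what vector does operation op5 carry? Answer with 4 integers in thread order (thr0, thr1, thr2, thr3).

op1 (invocation 1): nothing precedes it; thr3's component alone gives (0, 0, 0, 1)
op2 (invocation 3): nothing precedes it; thr0's component alone gives (1, 0, 0, 0)
VC(op3, invoked at 4): max of VC(op1)=(0, 0, 0, 1), then +1 on thread thr3 → (0, 0, 0, 2)
VC(op4, invoked at 5): max of VC(op1)=(0, 0, 0, 1), then +1 on thread thr2 → (0, 0, 1, 1)
VC(op5, invoked at 6): max of VC(op2)=(1, 0, 0, 0), then +1 on thread thr1 → (1, 1, 0, 0)
target: VC(op5) = (1, 1, 0, 0)

(1, 1, 0, 0)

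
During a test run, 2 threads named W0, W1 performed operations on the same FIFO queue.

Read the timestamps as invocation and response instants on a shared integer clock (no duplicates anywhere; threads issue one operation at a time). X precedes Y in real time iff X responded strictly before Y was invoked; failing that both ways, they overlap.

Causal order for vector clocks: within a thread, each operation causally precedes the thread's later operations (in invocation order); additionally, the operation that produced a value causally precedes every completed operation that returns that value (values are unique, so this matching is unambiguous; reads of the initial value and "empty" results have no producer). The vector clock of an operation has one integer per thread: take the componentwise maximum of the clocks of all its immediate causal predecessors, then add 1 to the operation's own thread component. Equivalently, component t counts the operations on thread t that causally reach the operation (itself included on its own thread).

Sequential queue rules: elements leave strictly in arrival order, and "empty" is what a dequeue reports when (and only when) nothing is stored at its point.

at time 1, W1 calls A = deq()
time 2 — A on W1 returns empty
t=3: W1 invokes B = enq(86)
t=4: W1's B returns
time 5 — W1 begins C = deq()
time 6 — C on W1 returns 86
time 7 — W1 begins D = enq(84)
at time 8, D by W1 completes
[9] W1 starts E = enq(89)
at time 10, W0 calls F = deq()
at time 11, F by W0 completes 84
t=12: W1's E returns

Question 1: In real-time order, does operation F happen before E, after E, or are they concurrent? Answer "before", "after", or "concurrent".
concurrent

F spans [10,11], E spans [9,12]
the intervals overlap in both directions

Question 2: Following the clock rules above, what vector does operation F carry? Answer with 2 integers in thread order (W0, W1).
(1, 4)

no predecessors for A (invoked 1): W1 increments from zero → (0, 1)
from VC(A)=(0, 1), B (invoked 3) maxes components and bumps W1 → (0, 2)
from VC(B)=(0, 2), C (invoked 5) maxes components and bumps W1 → (0, 3)
from VC(C)=(0, 3), D (invoked 7) maxes components and bumps W1 → (0, 4)
from VC(D)=(0, 4), E (invoked 9) maxes components and bumps W1 → (0, 5)
from VC(D)=(0, 4), F (invoked 10) maxes components and bumps W0 → (1, 4)
target: VC(F) = (1, 4)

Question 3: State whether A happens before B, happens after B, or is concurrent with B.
before

A spans [1,2], B spans [3,4]
resp(A)=2 < inv(B)=3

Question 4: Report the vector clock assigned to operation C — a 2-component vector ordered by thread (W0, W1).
(0, 3)

invoked at 1, A has no predecessors; its own W1 bump gives (0, 1)
merge at B (invoked 3): VC(A)=(0, 1), own-thread bump on W1 → (0, 2)
merge at C (invoked 5): VC(B)=(0, 2), own-thread bump on W1 → (0, 3)
merge at D (invoked 7): VC(C)=(0, 3), own-thread bump on W1 → (0, 4)
merge at E (invoked 9): VC(D)=(0, 4), own-thread bump on W1 → (0, 5)
merge at F (invoked 10): VC(D)=(0, 4), own-thread bump on W0 → (1, 4)
target: VC(C) = (0, 3)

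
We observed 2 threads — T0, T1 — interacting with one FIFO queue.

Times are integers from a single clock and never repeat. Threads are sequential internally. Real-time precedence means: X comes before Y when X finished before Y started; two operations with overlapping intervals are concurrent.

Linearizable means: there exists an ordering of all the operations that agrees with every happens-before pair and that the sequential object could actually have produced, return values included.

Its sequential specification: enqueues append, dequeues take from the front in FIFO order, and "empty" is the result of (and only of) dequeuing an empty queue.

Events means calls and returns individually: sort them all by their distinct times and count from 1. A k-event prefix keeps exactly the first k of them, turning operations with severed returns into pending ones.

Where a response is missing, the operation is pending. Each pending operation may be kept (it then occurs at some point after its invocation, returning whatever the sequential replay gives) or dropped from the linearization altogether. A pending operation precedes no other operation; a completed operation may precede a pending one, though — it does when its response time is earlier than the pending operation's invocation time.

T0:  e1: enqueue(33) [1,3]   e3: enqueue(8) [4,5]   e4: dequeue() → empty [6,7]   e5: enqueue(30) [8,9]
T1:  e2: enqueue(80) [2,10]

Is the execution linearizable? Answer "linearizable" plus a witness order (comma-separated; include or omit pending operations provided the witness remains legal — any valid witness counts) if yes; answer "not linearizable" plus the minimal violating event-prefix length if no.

already the first 7 events (up to e4's response at time 7) admit no linearization; the first 6 still do
exactly one order of the 3 completed ops respects real time; the FIFO queue replay fails
no escape via the 1 pending operation (e2): every completion choice fails
sample order e1, e3, e4 (pending dropped) stalls at step 3 — e4 dequeue() → empty has no legal effect

not linearizable — minimal violating prefix: 7 events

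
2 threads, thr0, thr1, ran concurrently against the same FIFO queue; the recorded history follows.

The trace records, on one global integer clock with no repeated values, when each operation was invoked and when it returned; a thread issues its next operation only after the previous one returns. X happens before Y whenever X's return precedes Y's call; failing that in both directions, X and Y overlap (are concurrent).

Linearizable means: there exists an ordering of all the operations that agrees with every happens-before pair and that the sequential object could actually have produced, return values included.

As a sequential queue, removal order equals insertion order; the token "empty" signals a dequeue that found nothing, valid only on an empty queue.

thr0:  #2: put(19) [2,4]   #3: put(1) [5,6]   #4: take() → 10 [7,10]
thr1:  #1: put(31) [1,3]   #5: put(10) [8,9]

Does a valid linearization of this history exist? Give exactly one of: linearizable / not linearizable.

not linearizable

prefix check: 1..9 passes, 1..10 fails once #4's time-10 response joins
all 4 real-time-respecting orders fail — 5 completed FIFO queue operations, no legal replay
for example #1, #2, #3, #4, #5 fails at step 4: #4 take() → 10 is not legal there
for example #1, #2, #3, #5, #4 fails at step 5: #4 take() → 10 is not legal there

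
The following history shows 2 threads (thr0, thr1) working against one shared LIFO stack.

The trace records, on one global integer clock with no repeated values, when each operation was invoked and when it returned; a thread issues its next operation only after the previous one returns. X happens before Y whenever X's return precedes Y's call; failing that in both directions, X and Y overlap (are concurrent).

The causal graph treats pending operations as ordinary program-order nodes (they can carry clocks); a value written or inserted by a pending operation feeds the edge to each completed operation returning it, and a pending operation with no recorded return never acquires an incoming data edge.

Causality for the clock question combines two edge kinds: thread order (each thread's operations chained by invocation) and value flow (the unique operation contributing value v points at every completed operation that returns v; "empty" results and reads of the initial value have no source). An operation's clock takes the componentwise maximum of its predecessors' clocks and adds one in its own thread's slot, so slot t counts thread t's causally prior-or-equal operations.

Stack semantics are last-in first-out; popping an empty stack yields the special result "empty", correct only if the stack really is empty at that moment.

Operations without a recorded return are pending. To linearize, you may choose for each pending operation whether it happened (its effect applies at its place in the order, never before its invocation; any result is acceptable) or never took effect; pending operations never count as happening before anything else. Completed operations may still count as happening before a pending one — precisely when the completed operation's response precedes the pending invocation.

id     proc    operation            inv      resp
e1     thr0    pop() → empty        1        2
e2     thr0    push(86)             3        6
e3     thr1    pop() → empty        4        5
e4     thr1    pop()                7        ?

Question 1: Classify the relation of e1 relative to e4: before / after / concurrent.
Answer: before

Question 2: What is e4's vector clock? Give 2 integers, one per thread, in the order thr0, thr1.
Answer: (0, 2)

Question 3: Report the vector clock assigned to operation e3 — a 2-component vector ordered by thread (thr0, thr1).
Answer: (0, 1)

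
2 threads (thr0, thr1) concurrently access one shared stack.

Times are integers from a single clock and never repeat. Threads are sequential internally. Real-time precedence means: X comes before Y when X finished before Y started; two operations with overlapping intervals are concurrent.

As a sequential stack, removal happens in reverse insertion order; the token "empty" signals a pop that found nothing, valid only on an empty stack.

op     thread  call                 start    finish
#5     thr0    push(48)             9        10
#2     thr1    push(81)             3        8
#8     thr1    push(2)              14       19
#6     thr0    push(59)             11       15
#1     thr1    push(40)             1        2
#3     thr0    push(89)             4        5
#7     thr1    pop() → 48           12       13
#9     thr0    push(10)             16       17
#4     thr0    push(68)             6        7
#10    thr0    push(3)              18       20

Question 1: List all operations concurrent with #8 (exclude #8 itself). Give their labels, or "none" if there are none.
#10, #6, #9

concurrent with #8 ([14,19]): every op whose interval crosses 14..19
#1 [1,2]: before
#2 [3,8]: before
#3 [4,5]: before
#4 [6,7]: before
#5 [9,10]: before
#6 [11,15]: concurrent
#7 [12,13]: before
#9 [16,17]: concurrent
#10 [18,20]: concurrent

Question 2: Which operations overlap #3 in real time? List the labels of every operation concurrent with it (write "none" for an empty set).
#2

#3 spans [4,5]; an op avoiding the whole window 4..5 is ordered, any other is concurrent
#1 [1,2]: before
#2 [3,8]: concurrent
#4 [6,7]: after
#5 [9,10]: after
#6 [11,15]: after
#7 [12,13]: after
#8 [14,19]: after
#9 [16,17]: after
#10 [18,20]: after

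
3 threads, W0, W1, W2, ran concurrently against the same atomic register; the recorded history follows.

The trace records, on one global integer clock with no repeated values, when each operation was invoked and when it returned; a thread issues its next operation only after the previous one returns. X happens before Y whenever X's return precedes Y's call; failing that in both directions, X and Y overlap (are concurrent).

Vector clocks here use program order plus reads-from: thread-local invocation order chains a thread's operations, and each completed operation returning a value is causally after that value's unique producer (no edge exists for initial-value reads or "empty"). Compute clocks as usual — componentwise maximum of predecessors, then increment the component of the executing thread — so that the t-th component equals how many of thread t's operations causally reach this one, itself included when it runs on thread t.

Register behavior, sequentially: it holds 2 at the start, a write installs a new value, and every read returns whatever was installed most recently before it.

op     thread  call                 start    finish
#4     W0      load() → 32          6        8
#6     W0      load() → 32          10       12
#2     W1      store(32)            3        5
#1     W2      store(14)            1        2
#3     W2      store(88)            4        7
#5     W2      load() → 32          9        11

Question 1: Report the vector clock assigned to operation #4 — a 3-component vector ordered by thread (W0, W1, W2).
no predecessors for #1 (invoked 1): W2 increments from zero → (0, 0, 1)
no predecessors for #2 (invoked 3): W1 increments from zero → (0, 1, 0)
invoked at 4, #3 merges VC(#1)=(0, 0, 1) and bumps W2's slot → (0, 0, 2)
invoked at 6, #4 merges VC(#2)=(0, 1, 0) and bumps W0's slot → (1, 1, 0)
invoked at 10, #6 merges VC(#2)=(0, 1, 0), VC(#4)=(1, 1, 0) and bumps W0's slot → (2, 1, 0)
invoked at 9, #5 merges VC(#2)=(0, 1, 0), VC(#3)=(0, 0, 2) and bumps W2's slot → (0, 1, 3)
target: VC(#4) = (1, 1, 0)

(1, 1, 0)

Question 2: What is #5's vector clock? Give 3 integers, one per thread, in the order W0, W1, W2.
root op #1, invoked 1: fresh clock plus W2's own tick → (0, 0, 1)
root op #2, invoked 3: fresh clock plus W1's own tick → (0, 1, 0)
#3, invoked 4, takes VC(#1)=(0, 0, 1) under max, adds 1 for W2 → (0, 0, 2)
#4, invoked 6, takes VC(#2)=(0, 1, 0) under max, adds 1 for W0 → (1, 1, 0)
#6, invoked 10, takes VC(#2)=(0, 1, 0), VC(#4)=(1, 1, 0) under max, adds 1 for W0 → (2, 1, 0)
#5, invoked 9, takes VC(#2)=(0, 1, 0), VC(#3)=(0, 0, 2) under max, adds 1 for W2 → (0, 1, 3)
target: VC(#5) = (0, 1, 3)

(0, 1, 3)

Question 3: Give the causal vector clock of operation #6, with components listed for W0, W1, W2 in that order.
#1, invoked 1, has no incoming edges; only W2's bump applies → (0, 0, 1)
#2, invoked 3, has no incoming edges; only W1's bump applies → (0, 1, 0)
from VC(#1)=(0, 0, 1), #3 (invoked 4) maxes components and bumps W2 → (0, 0, 2)
from VC(#2)=(0, 1, 0), #4 (invoked 6) maxes components and bumps W0 → (1, 1, 0)
from VC(#2)=(0, 1, 0), VC(#4)=(1, 1, 0), #6 (invoked 10) maxes components and bumps W0 → (2, 1, 0)
from VC(#2)=(0, 1, 0), VC(#3)=(0, 0, 2), #5 (invoked 9) maxes components and bumps W2 → (0, 1, 3)
target: VC(#6) = (2, 1, 0)

(2, 1, 0)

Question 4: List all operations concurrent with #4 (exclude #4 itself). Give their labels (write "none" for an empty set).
overlap test against #4 [6,8]: concurrent iff the interval meets 6..8
#1 [1,2]: before
#2 [3,5]: before
#3 [4,7]: concurrent
#5 [9,11]: after
#6 [10,12]: after

#3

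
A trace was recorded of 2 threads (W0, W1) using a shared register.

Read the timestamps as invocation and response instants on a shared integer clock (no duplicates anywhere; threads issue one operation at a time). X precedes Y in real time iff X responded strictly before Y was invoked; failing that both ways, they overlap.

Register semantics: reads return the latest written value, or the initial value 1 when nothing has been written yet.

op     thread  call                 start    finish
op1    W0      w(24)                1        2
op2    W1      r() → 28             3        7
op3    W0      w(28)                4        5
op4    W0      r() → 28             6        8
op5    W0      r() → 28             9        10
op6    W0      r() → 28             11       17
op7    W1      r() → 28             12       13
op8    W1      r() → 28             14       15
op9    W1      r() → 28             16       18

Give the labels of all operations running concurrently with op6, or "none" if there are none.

op6 runs from 11 to 17; window-overlapping ops are concurrent
op1 [1,2]: before
op2 [3,7]: before
op3 [4,5]: before
op4 [6,8]: before
op5 [9,10]: before
op7 [12,13]: concurrent
op8 [14,15]: concurrent
op9 [16,18]: concurrent

op7, op8, op9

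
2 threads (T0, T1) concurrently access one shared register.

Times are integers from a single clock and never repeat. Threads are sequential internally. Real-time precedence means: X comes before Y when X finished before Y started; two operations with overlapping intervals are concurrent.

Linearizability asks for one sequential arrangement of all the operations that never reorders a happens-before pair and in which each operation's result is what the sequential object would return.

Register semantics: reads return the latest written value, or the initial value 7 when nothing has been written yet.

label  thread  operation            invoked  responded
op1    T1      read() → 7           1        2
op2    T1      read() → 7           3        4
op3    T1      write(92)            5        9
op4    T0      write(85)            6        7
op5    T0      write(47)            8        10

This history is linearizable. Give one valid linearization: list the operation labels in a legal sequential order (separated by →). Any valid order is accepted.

step 1: op1 read() → 7 — value 7
step 2: op2 read() → 7 — value 7
step 3: op3 write(92) — value 92
step 4: op4 write(85) — value 85
step 5: op5 write(47) — value 47

op1 → op2 → op3 → op4 → op5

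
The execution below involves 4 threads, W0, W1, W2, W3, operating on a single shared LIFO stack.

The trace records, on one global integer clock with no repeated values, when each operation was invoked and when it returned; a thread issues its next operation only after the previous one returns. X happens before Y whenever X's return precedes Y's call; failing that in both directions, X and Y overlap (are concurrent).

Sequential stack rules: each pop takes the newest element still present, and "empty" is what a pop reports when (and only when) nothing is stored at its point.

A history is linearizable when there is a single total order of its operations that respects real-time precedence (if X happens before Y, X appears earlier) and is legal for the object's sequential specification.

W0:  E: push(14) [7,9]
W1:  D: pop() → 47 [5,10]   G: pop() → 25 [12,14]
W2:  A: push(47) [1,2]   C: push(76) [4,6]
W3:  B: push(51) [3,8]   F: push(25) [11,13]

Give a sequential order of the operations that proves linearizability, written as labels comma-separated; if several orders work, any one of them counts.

A, D, B, C, E, F, G

1. A push(47), leaving stack <47>
2. D pop() → 47, leaving stack <>
3. B push(51), leaving stack <51>
4. C push(76), leaving stack <51,76>
5. E push(14), leaving stack <51,76,14>
6. F push(25), leaving stack <51,76,14,25>
7. G pop() → 25, leaving stack <51,76,14>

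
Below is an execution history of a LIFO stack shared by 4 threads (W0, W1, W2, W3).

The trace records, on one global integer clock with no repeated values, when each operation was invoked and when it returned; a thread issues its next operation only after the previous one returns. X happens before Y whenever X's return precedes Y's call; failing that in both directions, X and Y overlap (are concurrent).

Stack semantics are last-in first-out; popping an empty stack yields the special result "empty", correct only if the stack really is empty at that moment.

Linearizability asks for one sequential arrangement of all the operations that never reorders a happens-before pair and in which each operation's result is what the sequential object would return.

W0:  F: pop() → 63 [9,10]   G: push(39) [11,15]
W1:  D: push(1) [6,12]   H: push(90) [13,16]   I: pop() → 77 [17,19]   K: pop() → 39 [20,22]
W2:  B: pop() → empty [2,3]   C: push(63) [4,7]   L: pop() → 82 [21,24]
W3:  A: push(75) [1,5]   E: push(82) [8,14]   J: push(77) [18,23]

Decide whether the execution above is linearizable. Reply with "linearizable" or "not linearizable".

witness order: B, A, C, F, D, H, E, G, J, I, K, L
step 1: B pop() → empty — stack <>
step 2: A push(75) — stack <75>
step 3: C push(63) — stack <75,63>
step 4: F pop() → 63 — stack <75>
step 5: D push(1) — stack <75,1>
step 6: H push(90) — stack <75,1,90>
step 7: E push(82) — stack <75,1,90,82>
step 8: G push(39) — stack <75,1,90,82,39>
step 9: J push(77) — stack <75,1,90,82,39,77>
step 10: I pop() → 77 — stack <75,1,90,82,39>
step 11: K pop() → 39 — stack <75,1,90,82>
step 12: L pop() → 82 — stack <75,1,90>

linearizable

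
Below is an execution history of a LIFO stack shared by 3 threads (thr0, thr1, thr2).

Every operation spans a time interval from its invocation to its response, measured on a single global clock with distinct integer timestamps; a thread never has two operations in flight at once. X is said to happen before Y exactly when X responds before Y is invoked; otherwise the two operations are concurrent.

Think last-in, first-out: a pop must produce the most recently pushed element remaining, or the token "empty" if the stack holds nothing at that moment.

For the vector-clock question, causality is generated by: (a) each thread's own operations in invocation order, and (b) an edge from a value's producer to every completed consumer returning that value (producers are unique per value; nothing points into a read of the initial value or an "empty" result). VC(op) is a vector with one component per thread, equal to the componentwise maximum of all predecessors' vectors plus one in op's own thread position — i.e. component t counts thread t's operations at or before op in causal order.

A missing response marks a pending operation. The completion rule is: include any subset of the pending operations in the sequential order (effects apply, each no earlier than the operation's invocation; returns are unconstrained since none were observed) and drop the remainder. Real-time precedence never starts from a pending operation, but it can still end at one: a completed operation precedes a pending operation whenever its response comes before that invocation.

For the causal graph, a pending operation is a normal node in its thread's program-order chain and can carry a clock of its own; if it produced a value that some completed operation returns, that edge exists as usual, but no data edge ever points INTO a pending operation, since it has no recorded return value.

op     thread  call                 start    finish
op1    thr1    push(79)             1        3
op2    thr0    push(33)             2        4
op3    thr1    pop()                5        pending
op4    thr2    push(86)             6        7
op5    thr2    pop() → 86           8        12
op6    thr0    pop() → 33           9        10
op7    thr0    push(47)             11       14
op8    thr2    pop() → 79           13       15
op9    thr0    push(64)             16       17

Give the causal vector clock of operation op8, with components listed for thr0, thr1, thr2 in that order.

root op op4, invoked 6: fresh clock plus thr2's own tick → (0, 0, 1)
root op op1, invoked 1: fresh clock plus thr1's own tick → (0, 1, 0)
root op op2, invoked 2: fresh clock plus thr0's own tick → (1, 0, 0)
op5 (invocation 8): componentwise max over VC(op4)=(0, 0, 1), +1 at thr2, giving (0, 0, 2)
op3 (invocation 5): componentwise max over VC(op1)=(0, 1, 0), +1 at thr1, giving (0, 2, 0)
op6 (invocation 9): componentwise max over VC(op2)=(1, 0, 0), +1 at thr0, giving (2, 0, 0)
op7 (invocation 11): componentwise max over VC(op6)=(2, 0, 0), +1 at thr0, giving (3, 0, 0)
op8 (invocation 13): componentwise max over VC(op1)=(0, 1, 0), VC(op5)=(0, 0, 2), +1 at thr2, giving (0, 1, 3)
op9 (invocation 16): componentwise max over VC(op7)=(3, 0, 0), +1 at thr0, giving (4, 0, 0)
target: VC(op8) = (0, 1, 3)

(0, 1, 3)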